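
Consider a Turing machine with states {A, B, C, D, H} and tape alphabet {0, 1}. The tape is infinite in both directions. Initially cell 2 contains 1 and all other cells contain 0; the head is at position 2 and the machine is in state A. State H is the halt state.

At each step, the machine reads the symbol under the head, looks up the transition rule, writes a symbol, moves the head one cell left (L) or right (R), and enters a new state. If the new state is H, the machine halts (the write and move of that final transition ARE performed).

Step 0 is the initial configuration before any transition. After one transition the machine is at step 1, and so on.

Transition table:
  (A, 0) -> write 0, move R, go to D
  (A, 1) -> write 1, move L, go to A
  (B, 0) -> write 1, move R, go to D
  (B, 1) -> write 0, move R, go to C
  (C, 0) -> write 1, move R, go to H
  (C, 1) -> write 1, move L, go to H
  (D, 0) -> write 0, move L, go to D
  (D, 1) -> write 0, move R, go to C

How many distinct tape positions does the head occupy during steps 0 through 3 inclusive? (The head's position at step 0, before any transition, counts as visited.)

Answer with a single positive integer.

Answer: 3

Derivation:
Step 1: in state A at pos 2, read 1 -> (A,1)->write 1,move L,goto A. Now: state=A, head=1, tape[0..3]=0010 (head:  ^)
Step 2: in state A at pos 1, read 0 -> (A,0)->write 0,move R,goto D. Now: state=D, head=2, tape[0..3]=0010 (head:   ^)
Step 3: in state D at pos 2, read 1 -> (D,1)->write 0,move R,goto C. Now: state=C, head=3, tape[0..4]=00000 (head:    ^)
Head positions at steps 0..3: starting at 2, distinct positions visited = {1, 2, 3} -> 3 position(s)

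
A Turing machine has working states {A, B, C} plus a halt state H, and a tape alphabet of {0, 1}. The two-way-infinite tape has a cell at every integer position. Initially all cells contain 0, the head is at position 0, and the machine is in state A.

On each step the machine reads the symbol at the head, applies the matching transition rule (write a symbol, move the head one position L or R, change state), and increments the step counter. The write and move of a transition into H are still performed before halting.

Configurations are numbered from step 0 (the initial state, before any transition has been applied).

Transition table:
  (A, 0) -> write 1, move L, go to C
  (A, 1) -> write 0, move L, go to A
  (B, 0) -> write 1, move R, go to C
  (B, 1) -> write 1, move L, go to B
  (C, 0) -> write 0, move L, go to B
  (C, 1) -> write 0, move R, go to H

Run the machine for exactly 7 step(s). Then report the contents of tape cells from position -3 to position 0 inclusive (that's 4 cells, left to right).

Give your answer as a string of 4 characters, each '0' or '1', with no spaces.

Step 1: in state A at pos 0, read 0 -> (A,0)->write 1,move L,goto C. Now: state=C, head=-1, tape[-2..1]=0010 (head:  ^)
Step 2: in state C at pos -1, read 0 -> (C,0)->write 0,move L,goto B. Now: state=B, head=-2, tape[-3..1]=00010 (head:  ^)
Step 3: in state B at pos -2, read 0 -> (B,0)->write 1,move R,goto C. Now: state=C, head=-1, tape[-3..1]=01010 (head:   ^)
Step 4: in state C at pos -1, read 0 -> (C,0)->write 0,move L,goto B. Now: state=B, head=-2, tape[-3..1]=01010 (head:  ^)
Step 5: in state B at pos -2, read 1 -> (B,1)->write 1,move L,goto B. Now: state=B, head=-3, tape[-4..1]=001010 (head:  ^)
Step 6: in state B at pos -3, read 0 -> (B,0)->write 1,move R,goto C. Now: state=C, head=-2, tape[-4..1]=011010 (head:   ^)
Step 7: in state C at pos -2, read 1 -> (C,1)->write 0,move R,goto H. Now: state=H, head=-1, tape[-4..1]=010010 (head:    ^)

Answer: 1001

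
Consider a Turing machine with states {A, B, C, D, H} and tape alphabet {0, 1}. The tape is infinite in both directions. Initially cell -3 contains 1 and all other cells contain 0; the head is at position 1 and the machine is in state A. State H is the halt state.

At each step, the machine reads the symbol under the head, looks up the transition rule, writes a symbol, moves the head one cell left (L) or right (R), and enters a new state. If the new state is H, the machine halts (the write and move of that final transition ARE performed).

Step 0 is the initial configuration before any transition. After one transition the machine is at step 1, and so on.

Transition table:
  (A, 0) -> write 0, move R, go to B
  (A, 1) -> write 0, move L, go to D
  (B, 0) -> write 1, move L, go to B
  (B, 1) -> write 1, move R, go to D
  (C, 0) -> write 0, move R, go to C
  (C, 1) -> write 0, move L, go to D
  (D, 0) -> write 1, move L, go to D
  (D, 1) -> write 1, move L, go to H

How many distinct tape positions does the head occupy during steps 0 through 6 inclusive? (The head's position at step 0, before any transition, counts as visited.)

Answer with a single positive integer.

Step 1: in state A at pos 1, read 0 -> (A,0)->write 0,move R,goto B. Now: state=B, head=2, tape[-4..3]=01000000 (head:       ^)
Step 2: in state B at pos 2, read 0 -> (B,0)->write 1,move L,goto B. Now: state=B, head=1, tape[-4..3]=01000010 (head:      ^)
Step 3: in state B at pos 1, read 0 -> (B,0)->write 1,move L,goto B. Now: state=B, head=0, tape[-4..3]=01000110 (head:     ^)
Step 4: in state B at pos 0, read 0 -> (B,0)->write 1,move L,goto B. Now: state=B, head=-1, tape[-4..3]=01001110 (head:    ^)
Step 5: in state B at pos -1, read 0 -> (B,0)->write 1,move L,goto B. Now: state=B, head=-2, tape[-4..3]=01011110 (head:   ^)
Step 6: in state B at pos -2, read 0 -> (B,0)->write 1,move L,goto B. Now: state=B, head=-3, tape[-4..3]=01111110 (head:  ^)
Head positions at steps 0..6: starting at 1, distinct positions visited = {-3, -2, -1, 0, 1, 2} -> 6 position(s)

Answer: 6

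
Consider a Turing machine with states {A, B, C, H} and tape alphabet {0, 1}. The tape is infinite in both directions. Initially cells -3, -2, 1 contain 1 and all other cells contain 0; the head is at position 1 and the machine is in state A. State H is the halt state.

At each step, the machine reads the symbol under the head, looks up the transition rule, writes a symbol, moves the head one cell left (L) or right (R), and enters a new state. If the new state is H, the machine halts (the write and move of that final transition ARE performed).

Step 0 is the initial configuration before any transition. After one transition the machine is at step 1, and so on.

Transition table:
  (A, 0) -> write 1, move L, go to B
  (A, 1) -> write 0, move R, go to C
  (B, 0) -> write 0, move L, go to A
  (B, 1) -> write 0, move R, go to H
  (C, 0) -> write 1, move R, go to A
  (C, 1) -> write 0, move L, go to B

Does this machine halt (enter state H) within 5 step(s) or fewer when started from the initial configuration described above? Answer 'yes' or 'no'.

Answer: yes

Derivation:
Step 1: in state A at pos 1, read 1 -> (A,1)->write 0,move R,goto C. Now: state=C, head=2, tape[-4..3]=01100000 (head:       ^)
Step 2: in state C at pos 2, read 0 -> (C,0)->write 1,move R,goto A. Now: state=A, head=3, tape[-4..4]=011000100 (head:        ^)
Step 3: in state A at pos 3, read 0 -> (A,0)->write 1,move L,goto B. Now: state=B, head=2, tape[-4..4]=011000110 (head:       ^)
Step 4: in state B at pos 2, read 1 -> (B,1)->write 0,move R,goto H. Now: state=H, head=3, tape[-4..4]=011000010 (head:        ^)
State H reached at step 4; 4 <= 5 -> yes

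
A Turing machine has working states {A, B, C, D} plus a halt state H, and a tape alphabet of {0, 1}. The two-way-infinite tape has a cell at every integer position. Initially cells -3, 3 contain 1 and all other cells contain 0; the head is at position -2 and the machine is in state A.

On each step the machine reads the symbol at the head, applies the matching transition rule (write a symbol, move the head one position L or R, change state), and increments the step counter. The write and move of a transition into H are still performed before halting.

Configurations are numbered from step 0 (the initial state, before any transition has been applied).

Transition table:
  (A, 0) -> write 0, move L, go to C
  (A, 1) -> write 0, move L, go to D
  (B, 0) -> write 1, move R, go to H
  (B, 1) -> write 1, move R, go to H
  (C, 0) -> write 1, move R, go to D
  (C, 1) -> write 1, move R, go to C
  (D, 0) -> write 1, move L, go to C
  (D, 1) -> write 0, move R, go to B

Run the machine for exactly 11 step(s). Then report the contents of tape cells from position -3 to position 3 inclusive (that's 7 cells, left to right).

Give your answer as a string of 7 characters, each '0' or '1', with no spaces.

Step 1: in state A at pos -2, read 0 -> (A,0)->write 0,move L,goto C. Now: state=C, head=-3, tape[-4..4]=010000010 (head:  ^)
Step 2: in state C at pos -3, read 1 -> (C,1)->write 1,move R,goto C. Now: state=C, head=-2, tape[-4..4]=010000010 (head:   ^)
Step 3: in state C at pos -2, read 0 -> (C,0)->write 1,move R,goto D. Now: state=D, head=-1, tape[-4..4]=011000010 (head:    ^)
Step 4: in state D at pos -1, read 0 -> (D,0)->write 1,move L,goto C. Now: state=C, head=-2, tape[-4..4]=011100010 (head:   ^)
Step 5: in state C at pos -2, read 1 -> (C,1)->write 1,move R,goto C. Now: state=C, head=-1, tape[-4..4]=011100010 (head:    ^)
Step 6: in state C at pos -1, read 1 -> (C,1)->write 1,move R,goto C. Now: state=C, head=0, tape[-4..4]=011100010 (head:     ^)
Step 7: in state C at pos 0, read 0 -> (C,0)->write 1,move R,goto D. Now: state=D, head=1, tape[-4..4]=011110010 (head:      ^)
Step 8: in state D at pos 1, read 0 -> (D,0)->write 1,move L,goto C. Now: state=C, head=0, tape[-4..4]=011111010 (head:     ^)
Step 9: in state C at pos 0, read 1 -> (C,1)->write 1,move R,goto C. Now: state=C, head=1, tape[-4..4]=011111010 (head:      ^)
Step 10: in state C at pos 1, read 1 -> (C,1)->write 1,move R,goto C. Now: state=C, head=2, tape[-4..4]=011111010 (head:       ^)
Step 11: in state C at pos 2, read 0 -> (C,0)->write 1,move R,goto D. Now: state=D, head=3, tape[-4..4]=011111110 (head:        ^)

Answer: 1111111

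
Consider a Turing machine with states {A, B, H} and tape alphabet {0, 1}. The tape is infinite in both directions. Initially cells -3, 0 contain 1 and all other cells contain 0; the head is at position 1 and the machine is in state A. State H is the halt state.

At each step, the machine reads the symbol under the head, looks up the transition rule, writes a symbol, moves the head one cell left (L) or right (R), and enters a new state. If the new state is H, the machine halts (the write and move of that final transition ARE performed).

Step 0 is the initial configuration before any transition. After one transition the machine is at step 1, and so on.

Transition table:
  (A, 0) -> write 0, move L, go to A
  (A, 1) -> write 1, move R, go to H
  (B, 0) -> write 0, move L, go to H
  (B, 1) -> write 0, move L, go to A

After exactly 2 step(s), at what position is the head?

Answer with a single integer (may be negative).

Answer: 1

Derivation:
Step 1: in state A at pos 1, read 0 -> (A,0)->write 0,move L,goto A. Now: state=A, head=0, tape[-4..2]=0100100 (head:     ^)
Step 2: in state A at pos 0, read 1 -> (A,1)->write 1,move R,goto H. Now: state=H, head=1, tape[-4..2]=0100100 (head:      ^)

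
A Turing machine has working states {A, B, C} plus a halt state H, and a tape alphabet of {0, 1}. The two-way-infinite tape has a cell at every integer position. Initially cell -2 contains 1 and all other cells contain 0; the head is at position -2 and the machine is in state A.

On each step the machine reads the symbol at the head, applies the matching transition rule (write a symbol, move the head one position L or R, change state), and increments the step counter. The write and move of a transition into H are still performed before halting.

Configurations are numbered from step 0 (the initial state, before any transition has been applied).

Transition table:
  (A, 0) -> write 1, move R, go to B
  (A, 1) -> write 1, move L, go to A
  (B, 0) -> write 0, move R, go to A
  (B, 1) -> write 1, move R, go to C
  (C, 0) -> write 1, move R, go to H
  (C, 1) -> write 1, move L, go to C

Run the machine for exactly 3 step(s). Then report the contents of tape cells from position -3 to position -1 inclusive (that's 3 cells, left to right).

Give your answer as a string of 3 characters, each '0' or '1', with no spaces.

Step 1: in state A at pos -2, read 1 -> (A,1)->write 1,move L,goto A. Now: state=A, head=-3, tape[-4..-1]=0010 (head:  ^)
Step 2: in state A at pos -3, read 0 -> (A,0)->write 1,move R,goto B. Now: state=B, head=-2, tape[-4..-1]=0110 (head:   ^)
Step 3: in state B at pos -2, read 1 -> (B,1)->write 1,move R,goto C. Now: state=C, head=-1, tape[-4..0]=01100 (head:    ^)

Answer: 110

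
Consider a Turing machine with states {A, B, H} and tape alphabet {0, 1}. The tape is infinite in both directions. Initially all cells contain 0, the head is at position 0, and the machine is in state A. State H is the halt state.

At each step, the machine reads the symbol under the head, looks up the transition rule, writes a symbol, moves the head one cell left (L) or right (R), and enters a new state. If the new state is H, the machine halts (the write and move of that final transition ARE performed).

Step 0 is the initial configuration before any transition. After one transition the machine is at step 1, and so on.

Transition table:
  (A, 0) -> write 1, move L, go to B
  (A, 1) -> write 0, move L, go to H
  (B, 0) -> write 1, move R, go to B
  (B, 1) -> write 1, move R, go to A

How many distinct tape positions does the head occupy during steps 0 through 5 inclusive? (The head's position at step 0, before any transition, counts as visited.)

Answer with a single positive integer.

Step 1: in state A at pos 0, read 0 -> (A,0)->write 1,move L,goto B. Now: state=B, head=-1, tape[-2..1]=0010 (head:  ^)
Step 2: in state B at pos -1, read 0 -> (B,0)->write 1,move R,goto B. Now: state=B, head=0, tape[-2..1]=0110 (head:   ^)
Step 3: in state B at pos 0, read 1 -> (B,1)->write 1,move R,goto A. Now: state=A, head=1, tape[-2..2]=01100 (head:    ^)
Step 4: in state A at pos 1, read 0 -> (A,0)->write 1,move L,goto B. Now: state=B, head=0, tape[-2..2]=01110 (head:   ^)
Step 5: in state B at pos 0, read 1 -> (B,1)->write 1,move R,goto A. Now: state=A, head=1, tape[-2..2]=01110 (head:    ^)
Head positions at steps 0..5: starting at 0, distinct positions visited = {-1, 0, 1} -> 3 position(s)

Answer: 3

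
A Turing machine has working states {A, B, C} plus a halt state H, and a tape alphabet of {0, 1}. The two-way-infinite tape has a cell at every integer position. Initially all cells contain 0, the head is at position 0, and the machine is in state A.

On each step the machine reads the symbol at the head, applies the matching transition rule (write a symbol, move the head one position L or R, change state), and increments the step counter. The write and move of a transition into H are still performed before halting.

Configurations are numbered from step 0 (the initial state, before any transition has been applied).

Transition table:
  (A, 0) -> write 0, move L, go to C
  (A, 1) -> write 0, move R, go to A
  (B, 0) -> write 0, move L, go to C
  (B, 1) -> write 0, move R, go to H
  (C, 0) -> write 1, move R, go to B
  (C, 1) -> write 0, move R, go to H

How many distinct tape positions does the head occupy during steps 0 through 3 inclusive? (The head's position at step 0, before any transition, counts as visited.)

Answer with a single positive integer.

Step 1: in state A at pos 0, read 0 -> (A,0)->write 0,move L,goto C. Now: state=C, head=-1, tape[-2..1]=0000 (head:  ^)
Step 2: in state C at pos -1, read 0 -> (C,0)->write 1,move R,goto B. Now: state=B, head=0, tape[-2..1]=0100 (head:   ^)
Step 3: in state B at pos 0, read 0 -> (B,0)->write 0,move L,goto C. Now: state=C, head=-1, tape[-2..1]=0100 (head:  ^)
Head positions at steps 0..3: starting at 0, distinct positions visited = {-1, 0} -> 2 position(s)

Answer: 2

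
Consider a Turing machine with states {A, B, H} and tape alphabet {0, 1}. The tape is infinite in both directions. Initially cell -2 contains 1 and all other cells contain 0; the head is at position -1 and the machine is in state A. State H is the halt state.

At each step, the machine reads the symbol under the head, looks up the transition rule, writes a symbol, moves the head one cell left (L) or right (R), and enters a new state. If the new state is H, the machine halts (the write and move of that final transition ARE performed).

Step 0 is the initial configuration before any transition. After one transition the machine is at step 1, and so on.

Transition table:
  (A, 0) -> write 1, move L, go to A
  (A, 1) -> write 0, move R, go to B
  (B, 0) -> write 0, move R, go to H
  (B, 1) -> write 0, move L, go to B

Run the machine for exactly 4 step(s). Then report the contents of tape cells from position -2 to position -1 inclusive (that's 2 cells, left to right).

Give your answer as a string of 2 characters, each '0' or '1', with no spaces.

Step 1: in state A at pos -1, read 0 -> (A,0)->write 1,move L,goto A. Now: state=A, head=-2, tape[-3..0]=0110 (head:  ^)
Step 2: in state A at pos -2, read 1 -> (A,1)->write 0,move R,goto B. Now: state=B, head=-1, tape[-3..0]=0010 (head:   ^)
Step 3: in state B at pos -1, read 1 -> (B,1)->write 0,move L,goto B. Now: state=B, head=-2, tape[-3..0]=0000 (head:  ^)
Step 4: in state B at pos -2, read 0 -> (B,0)->write 0,move R,goto H. Now: state=H, head=-1, tape[-3..0]=0000 (head:   ^)

Answer: 00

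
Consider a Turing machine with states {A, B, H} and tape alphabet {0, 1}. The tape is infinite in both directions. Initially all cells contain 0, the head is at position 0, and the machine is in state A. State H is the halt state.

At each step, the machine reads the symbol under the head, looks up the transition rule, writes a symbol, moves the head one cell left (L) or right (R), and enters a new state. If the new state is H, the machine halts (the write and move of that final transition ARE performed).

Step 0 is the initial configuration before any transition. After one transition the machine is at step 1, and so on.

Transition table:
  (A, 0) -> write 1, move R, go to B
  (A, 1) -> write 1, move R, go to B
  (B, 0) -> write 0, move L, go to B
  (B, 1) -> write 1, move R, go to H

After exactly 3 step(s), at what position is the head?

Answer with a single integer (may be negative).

Answer: 1

Derivation:
Step 1: in state A at pos 0, read 0 -> (A,0)->write 1,move R,goto B. Now: state=B, head=1, tape[-1..2]=0100 (head:   ^)
Step 2: in state B at pos 1, read 0 -> (B,0)->write 0,move L,goto B. Now: state=B, head=0, tape[-1..2]=0100 (head:  ^)
Step 3: in state B at pos 0, read 1 -> (B,1)->write 1,move R,goto H. Now: state=H, head=1, tape[-1..2]=0100 (head:   ^)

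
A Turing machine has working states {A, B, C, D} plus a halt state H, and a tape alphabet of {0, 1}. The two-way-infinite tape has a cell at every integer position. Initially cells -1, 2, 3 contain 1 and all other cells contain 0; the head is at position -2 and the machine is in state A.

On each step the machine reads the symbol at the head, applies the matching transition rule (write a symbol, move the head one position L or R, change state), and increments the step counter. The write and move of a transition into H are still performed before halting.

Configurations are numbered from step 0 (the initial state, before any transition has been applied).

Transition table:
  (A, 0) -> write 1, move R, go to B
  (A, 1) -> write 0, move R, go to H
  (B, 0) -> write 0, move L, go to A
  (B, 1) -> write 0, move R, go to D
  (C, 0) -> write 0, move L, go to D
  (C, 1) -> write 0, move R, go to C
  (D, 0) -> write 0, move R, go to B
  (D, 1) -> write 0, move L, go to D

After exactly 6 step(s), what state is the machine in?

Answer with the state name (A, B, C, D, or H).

Step 1: in state A at pos -2, read 0 -> (A,0)->write 1,move R,goto B. Now: state=B, head=-1, tape[-3..4]=01100110 (head:   ^)
Step 2: in state B at pos -1, read 1 -> (B,1)->write 0,move R,goto D. Now: state=D, head=0, tape[-3..4]=01000110 (head:    ^)
Step 3: in state D at pos 0, read 0 -> (D,0)->write 0,move R,goto B. Now: state=B, head=1, tape[-3..4]=01000110 (head:     ^)
Step 4: in state B at pos 1, read 0 -> (B,0)->write 0,move L,goto A. Now: state=A, head=0, tape[-3..4]=01000110 (head:    ^)
Step 5: in state A at pos 0, read 0 -> (A,0)->write 1,move R,goto B. Now: state=B, head=1, tape[-3..4]=01010110 (head:     ^)
Step 6: in state B at pos 1, read 0 -> (B,0)->write 0,move L,goto A. Now: state=A, head=0, tape[-3..4]=01010110 (head:    ^)

Answer: A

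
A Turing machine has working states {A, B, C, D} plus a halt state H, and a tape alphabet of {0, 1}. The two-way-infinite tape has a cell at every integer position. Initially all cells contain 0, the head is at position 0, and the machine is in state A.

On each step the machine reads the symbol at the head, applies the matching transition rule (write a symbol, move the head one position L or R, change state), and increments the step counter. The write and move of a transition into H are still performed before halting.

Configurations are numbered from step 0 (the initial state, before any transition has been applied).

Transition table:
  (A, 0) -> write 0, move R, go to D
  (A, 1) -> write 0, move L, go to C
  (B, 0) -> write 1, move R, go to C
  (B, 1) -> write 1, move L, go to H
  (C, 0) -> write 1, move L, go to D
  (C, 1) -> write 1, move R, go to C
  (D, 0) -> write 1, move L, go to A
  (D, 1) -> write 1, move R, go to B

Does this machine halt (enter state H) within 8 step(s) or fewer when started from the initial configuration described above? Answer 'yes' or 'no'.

Answer: yes

Derivation:
Step 1: in state A at pos 0, read 0 -> (A,0)->write 0,move R,goto D. Now: state=D, head=1, tape[-1..2]=0000 (head:   ^)
Step 2: in state D at pos 1, read 0 -> (D,0)->write 1,move L,goto A. Now: state=A, head=0, tape[-1..2]=0010 (head:  ^)
Step 3: in state A at pos 0, read 0 -> (A,0)->write 0,move R,goto D. Now: state=D, head=1, tape[-1..2]=0010 (head:   ^)
Step 4: in state D at pos 1, read 1 -> (D,1)->write 1,move R,goto B. Now: state=B, head=2, tape[-1..3]=00100 (head:    ^)
Step 5: in state B at pos 2, read 0 -> (B,0)->write 1,move R,goto C. Now: state=C, head=3, tape[-1..4]=001100 (head:     ^)
Step 6: in state C at pos 3, read 0 -> (C,0)->write 1,move L,goto D. Now: state=D, head=2, tape[-1..4]=001110 (head:    ^)
Step 7: in state D at pos 2, read 1 -> (D,1)->write 1,move R,goto B. Now: state=B, head=3, tape[-1..4]=001110 (head:     ^)
Step 8: in state B at pos 3, read 1 -> (B,1)->write 1,move L,goto H. Now: state=H, head=2, tape[-1..4]=001110 (head:    ^)
State H reached at step 8; 8 <= 8 -> yes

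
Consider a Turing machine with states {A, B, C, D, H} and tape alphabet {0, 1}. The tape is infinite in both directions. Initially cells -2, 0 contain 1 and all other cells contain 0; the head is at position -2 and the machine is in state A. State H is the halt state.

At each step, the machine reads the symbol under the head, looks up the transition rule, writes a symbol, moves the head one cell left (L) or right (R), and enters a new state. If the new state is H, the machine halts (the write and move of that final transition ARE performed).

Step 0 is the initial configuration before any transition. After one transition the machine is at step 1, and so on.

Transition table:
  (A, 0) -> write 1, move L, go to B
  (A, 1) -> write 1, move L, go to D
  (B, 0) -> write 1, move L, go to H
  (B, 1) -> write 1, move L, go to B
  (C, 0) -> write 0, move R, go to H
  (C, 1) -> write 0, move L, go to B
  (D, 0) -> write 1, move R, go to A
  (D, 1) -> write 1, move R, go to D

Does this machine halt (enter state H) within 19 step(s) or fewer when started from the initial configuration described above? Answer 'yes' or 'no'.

Answer: yes

Derivation:
Step 1: in state A at pos -2, read 1 -> (A,1)->write 1,move L,goto D. Now: state=D, head=-3, tape[-4..1]=001010 (head:  ^)
Step 2: in state D at pos -3, read 0 -> (D,0)->write 1,move R,goto A. Now: state=A, head=-2, tape[-4..1]=011010 (head:   ^)
Step 3: in state A at pos -2, read 1 -> (A,1)->write 1,move L,goto D. Now: state=D, head=-3, tape[-4..1]=011010 (head:  ^)
Step 4: in state D at pos -3, read 1 -> (D,1)->write 1,move R,goto D. Now: state=D, head=-2, tape[-4..1]=011010 (head:   ^)
Step 5: in state D at pos -2, read 1 -> (D,1)->write 1,move R,goto D. Now: state=D, head=-1, tape[-4..1]=011010 (head:    ^)
Step 6: in state D at pos -1, read 0 -> (D,0)->write 1,move R,goto A. Now: state=A, head=0, tape[-4..1]=011110 (head:     ^)
Step 7: in state A at pos 0, read 1 -> (A,1)->write 1,move L,goto D. Now: state=D, head=-1, tape[-4..1]=011110 (head:    ^)
Step 8: in state D at pos -1, read 1 -> (D,1)->write 1,move R,goto D. Now: state=D, head=0, tape[-4..1]=011110 (head:     ^)
Step 9: in state D at pos 0, read 1 -> (D,1)->write 1,move R,goto D. Now: state=D, head=1, tape[-4..2]=0111100 (head:      ^)
Step 10: in state D at pos 1, read 0 -> (D,0)->write 1,move R,goto A. Now: state=A, head=2, tape[-4..3]=01111100 (head:       ^)
Step 11: in state A at pos 2, read 0 -> (A,0)->write 1,move L,goto B. Now: state=B, head=1, tape[-4..3]=01111110 (head:      ^)
Step 12: in state B at pos 1, read 1 -> (B,1)->write 1,move L,goto B. Now: state=B, head=0, tape[-4..3]=01111110 (head:     ^)
Step 13: in state B at pos 0, read 1 -> (B,1)->write 1,move L,goto B. Now: state=B, head=-1, tape[-4..3]=01111110 (head:    ^)
Step 14: in state B at pos -1, read 1 -> (B,1)->write 1,move L,goto B. Now: state=B, head=-2, tape[-4..3]=01111110 (head:   ^)
Step 15: in state B at pos -2, read 1 -> (B,1)->write 1,move L,goto B. Now: state=B, head=-3, tape[-4..3]=01111110 (head:  ^)
Step 16: in state B at pos -3, read 1 -> (B,1)->write 1,move L,goto B. Now: state=B, head=-4, tape[-5..3]=001111110 (head:  ^)
Step 17: in state B at pos -4, read 0 -> (B,0)->write 1,move L,goto H. Now: state=H, head=-5, tape[-6..3]=0011111110 (head:  ^)
State H reached at step 17; 17 <= 19 -> yes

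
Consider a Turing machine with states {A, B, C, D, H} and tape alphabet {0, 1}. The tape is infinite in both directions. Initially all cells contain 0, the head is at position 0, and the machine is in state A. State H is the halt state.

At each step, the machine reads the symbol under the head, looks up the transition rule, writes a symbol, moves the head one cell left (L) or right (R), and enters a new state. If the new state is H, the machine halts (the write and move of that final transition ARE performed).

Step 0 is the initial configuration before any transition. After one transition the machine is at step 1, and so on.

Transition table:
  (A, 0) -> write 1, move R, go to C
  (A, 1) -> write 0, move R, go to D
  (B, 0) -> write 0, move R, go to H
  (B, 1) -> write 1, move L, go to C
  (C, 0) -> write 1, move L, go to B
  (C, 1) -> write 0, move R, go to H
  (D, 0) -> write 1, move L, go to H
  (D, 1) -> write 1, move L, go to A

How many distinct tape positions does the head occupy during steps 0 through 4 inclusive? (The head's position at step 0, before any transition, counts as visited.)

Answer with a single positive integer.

Answer: 4

Derivation:
Step 1: in state A at pos 0, read 0 -> (A,0)->write 1,move R,goto C. Now: state=C, head=1, tape[-1..2]=0100 (head:   ^)
Step 2: in state C at pos 1, read 0 -> (C,0)->write 1,move L,goto B. Now: state=B, head=0, tape[-1..2]=0110 (head:  ^)
Step 3: in state B at pos 0, read 1 -> (B,1)->write 1,move L,goto C. Now: state=C, head=-1, tape[-2..2]=00110 (head:  ^)
Step 4: in state C at pos -1, read 0 -> (C,0)->write 1,move L,goto B. Now: state=B, head=-2, tape[-3..2]=001110 (head:  ^)
Head positions at steps 0..4: starting at 0, distinct positions visited = {-2, -1, 0, 1} -> 4 position(s)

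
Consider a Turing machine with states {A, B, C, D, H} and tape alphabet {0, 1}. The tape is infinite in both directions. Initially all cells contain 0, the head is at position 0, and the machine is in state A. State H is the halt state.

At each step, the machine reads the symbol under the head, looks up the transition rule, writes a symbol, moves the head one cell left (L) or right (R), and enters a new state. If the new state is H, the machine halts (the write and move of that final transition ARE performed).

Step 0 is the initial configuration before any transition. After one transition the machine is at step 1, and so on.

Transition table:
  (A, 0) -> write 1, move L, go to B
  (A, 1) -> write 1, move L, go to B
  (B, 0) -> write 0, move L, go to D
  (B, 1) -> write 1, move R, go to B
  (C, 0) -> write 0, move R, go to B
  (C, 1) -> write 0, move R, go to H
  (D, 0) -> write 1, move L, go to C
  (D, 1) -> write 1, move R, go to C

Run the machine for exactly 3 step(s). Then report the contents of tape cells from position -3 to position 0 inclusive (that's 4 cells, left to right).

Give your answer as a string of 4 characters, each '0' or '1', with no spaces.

Answer: 0101

Derivation:
Step 1: in state A at pos 0, read 0 -> (A,0)->write 1,move L,goto B. Now: state=B, head=-1, tape[-2..1]=0010 (head:  ^)
Step 2: in state B at pos -1, read 0 -> (B,0)->write 0,move L,goto D. Now: state=D, head=-2, tape[-3..1]=00010 (head:  ^)
Step 3: in state D at pos -2, read 0 -> (D,0)->write 1,move L,goto C. Now: state=C, head=-3, tape[-4..1]=001010 (head:  ^)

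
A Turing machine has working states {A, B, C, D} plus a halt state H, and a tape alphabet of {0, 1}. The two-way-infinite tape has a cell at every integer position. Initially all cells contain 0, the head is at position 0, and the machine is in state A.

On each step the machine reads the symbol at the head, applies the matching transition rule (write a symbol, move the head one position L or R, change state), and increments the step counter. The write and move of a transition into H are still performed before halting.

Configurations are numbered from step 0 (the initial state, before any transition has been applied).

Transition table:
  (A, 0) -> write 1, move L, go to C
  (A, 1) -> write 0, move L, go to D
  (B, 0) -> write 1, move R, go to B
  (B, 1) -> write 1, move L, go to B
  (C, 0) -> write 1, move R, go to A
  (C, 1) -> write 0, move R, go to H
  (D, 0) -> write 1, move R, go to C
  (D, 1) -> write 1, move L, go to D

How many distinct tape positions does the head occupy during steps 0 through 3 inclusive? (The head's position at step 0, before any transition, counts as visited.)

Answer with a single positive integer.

Answer: 2

Derivation:
Step 1: in state A at pos 0, read 0 -> (A,0)->write 1,move L,goto C. Now: state=C, head=-1, tape[-2..1]=0010 (head:  ^)
Step 2: in state C at pos -1, read 0 -> (C,0)->write 1,move R,goto A. Now: state=A, head=0, tape[-2..1]=0110 (head:   ^)
Step 3: in state A at pos 0, read 1 -> (A,1)->write 0,move L,goto D. Now: state=D, head=-1, tape[-2..1]=0100 (head:  ^)
Head positions at steps 0..3: starting at 0, distinct positions visited = {-1, 0} -> 2 position(s)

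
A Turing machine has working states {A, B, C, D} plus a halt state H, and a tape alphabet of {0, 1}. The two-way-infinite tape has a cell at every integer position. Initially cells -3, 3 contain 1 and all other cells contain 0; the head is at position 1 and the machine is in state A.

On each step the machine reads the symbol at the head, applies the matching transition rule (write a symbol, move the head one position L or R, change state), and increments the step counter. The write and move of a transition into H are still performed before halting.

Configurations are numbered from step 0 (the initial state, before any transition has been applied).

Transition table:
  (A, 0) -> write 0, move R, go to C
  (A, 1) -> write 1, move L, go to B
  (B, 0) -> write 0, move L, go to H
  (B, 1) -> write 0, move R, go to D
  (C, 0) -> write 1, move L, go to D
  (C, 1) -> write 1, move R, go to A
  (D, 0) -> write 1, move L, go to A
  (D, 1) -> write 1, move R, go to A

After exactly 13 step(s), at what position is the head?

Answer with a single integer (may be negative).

Step 1: in state A at pos 1, read 0 -> (A,0)->write 0,move R,goto C. Now: state=C, head=2, tape[-4..4]=010000010 (head:       ^)
Step 2: in state C at pos 2, read 0 -> (C,0)->write 1,move L,goto D. Now: state=D, head=1, tape[-4..4]=010000110 (head:      ^)
Step 3: in state D at pos 1, read 0 -> (D,0)->write 1,move L,goto A. Now: state=A, head=0, tape[-4..4]=010001110 (head:     ^)
Step 4: in state A at pos 0, read 0 -> (A,0)->write 0,move R,goto C. Now: state=C, head=1, tape[-4..4]=010001110 (head:      ^)
Step 5: in state C at pos 1, read 1 -> (C,1)->write 1,move R,goto A. Now: state=A, head=2, tape[-4..4]=010001110 (head:       ^)
Step 6: in state A at pos 2, read 1 -> (A,1)->write 1,move L,goto B. Now: state=B, head=1, tape[-4..4]=010001110 (head:      ^)
Step 7: in state B at pos 1, read 1 -> (B,1)->write 0,move R,goto D. Now: state=D, head=2, tape[-4..4]=010000110 (head:       ^)
Step 8: in state D at pos 2, read 1 -> (D,1)->write 1,move R,goto A. Now: state=A, head=3, tape[-4..4]=010000110 (head:        ^)
Step 9: in state A at pos 3, read 1 -> (A,1)->write 1,move L,goto B. Now: state=B, head=2, tape[-4..4]=010000110 (head:       ^)
Step 10: in state B at pos 2, read 1 -> (B,1)->write 0,move R,goto D. Now: state=D, head=3, tape[-4..4]=010000010 (head:        ^)
Step 11: in state D at pos 3, read 1 -> (D,1)->write 1,move R,goto A. Now: state=A, head=4, tape[-4..5]=0100000100 (head:         ^)
Step 12: in state A at pos 4, read 0 -> (A,0)->write 0,move R,goto C. Now: state=C, head=5, tape[-4..6]=01000001000 (head:          ^)
Step 13: in state C at pos 5, read 0 -> (C,0)->write 1,move L,goto D. Now: state=D, head=4, tape[-4..6]=01000001010 (head:         ^)

Answer: 4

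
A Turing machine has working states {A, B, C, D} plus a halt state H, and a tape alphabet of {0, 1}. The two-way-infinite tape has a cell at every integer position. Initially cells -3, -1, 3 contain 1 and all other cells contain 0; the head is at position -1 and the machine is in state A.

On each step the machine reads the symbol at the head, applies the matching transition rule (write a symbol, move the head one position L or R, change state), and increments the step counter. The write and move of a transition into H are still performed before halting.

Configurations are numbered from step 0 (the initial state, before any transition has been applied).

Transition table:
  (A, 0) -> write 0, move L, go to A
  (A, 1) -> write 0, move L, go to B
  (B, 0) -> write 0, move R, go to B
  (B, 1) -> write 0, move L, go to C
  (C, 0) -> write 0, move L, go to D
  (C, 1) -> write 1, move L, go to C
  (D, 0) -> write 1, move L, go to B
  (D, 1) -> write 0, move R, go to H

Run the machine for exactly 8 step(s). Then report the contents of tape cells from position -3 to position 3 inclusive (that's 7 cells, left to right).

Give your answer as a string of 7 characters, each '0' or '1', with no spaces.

Answer: 1000000

Derivation:
Step 1: in state A at pos -1, read 1 -> (A,1)->write 0,move L,goto B. Now: state=B, head=-2, tape[-4..4]=010000010 (head:   ^)
Step 2: in state B at pos -2, read 0 -> (B,0)->write 0,move R,goto B. Now: state=B, head=-1, tape[-4..4]=010000010 (head:    ^)
Step 3: in state B at pos -1, read 0 -> (B,0)->write 0,move R,goto B. Now: state=B, head=0, tape[-4..4]=010000010 (head:     ^)
Step 4: in state B at pos 0, read 0 -> (B,0)->write 0,move R,goto B. Now: state=B, head=1, tape[-4..4]=010000010 (head:      ^)
Step 5: in state B at pos 1, read 0 -> (B,0)->write 0,move R,goto B. Now: state=B, head=2, tape[-4..4]=010000010 (head:       ^)
Step 6: in state B at pos 2, read 0 -> (B,0)->write 0,move R,goto B. Now: state=B, head=3, tape[-4..4]=010000010 (head:        ^)
Step 7: in state B at pos 3, read 1 -> (B,1)->write 0,move L,goto C. Now: state=C, head=2, tape[-4..4]=010000000 (head:       ^)
Step 8: in state C at pos 2, read 0 -> (C,0)->write 0,move L,goto D. Now: state=D, head=1, tape[-4..4]=010000000 (head:      ^)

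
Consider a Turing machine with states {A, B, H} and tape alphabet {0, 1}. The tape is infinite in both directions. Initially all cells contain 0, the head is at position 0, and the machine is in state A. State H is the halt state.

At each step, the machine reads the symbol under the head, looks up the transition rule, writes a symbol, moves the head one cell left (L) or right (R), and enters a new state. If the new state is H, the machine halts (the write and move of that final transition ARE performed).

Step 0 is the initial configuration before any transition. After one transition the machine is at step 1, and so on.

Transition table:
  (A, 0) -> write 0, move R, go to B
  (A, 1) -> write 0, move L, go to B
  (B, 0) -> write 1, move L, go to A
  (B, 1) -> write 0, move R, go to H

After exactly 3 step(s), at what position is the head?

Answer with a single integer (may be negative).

Answer: 1

Derivation:
Step 1: in state A at pos 0, read 0 -> (A,0)->write 0,move R,goto B. Now: state=B, head=1, tape[-1..2]=0000 (head:   ^)
Step 2: in state B at pos 1, read 0 -> (B,0)->write 1,move L,goto A. Now: state=A, head=0, tape[-1..2]=0010 (head:  ^)
Step 3: in state A at pos 0, read 0 -> (A,0)->write 0,move R,goto B. Now: state=B, head=1, tape[-1..2]=0010 (head:   ^)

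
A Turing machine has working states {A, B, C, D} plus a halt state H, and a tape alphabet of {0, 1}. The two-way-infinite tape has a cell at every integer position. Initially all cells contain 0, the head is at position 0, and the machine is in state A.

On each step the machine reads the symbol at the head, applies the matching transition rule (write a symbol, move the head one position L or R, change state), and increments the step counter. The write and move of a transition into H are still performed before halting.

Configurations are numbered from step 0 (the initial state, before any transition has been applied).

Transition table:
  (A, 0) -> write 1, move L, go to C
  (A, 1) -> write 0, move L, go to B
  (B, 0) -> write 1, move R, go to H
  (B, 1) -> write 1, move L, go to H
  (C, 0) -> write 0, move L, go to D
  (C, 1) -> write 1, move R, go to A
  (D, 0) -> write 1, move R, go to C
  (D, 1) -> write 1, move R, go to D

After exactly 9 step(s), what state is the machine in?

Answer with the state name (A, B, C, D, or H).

Answer: A

Derivation:
Step 1: in state A at pos 0, read 0 -> (A,0)->write 1,move L,goto C. Now: state=C, head=-1, tape[-2..1]=0010 (head:  ^)
Step 2: in state C at pos -1, read 0 -> (C,0)->write 0,move L,goto D. Now: state=D, head=-2, tape[-3..1]=00010 (head:  ^)
Step 3: in state D at pos -2, read 0 -> (D,0)->write 1,move R,goto C. Now: state=C, head=-1, tape[-3..1]=01010 (head:   ^)
Step 4: in state C at pos -1, read 0 -> (C,0)->write 0,move L,goto D. Now: state=D, head=-2, tape[-3..1]=01010 (head:  ^)
Step 5: in state D at pos -2, read 1 -> (D,1)->write 1,move R,goto D. Now: state=D, head=-1, tape[-3..1]=01010 (head:   ^)
Step 6: in state D at pos -1, read 0 -> (D,0)->write 1,move R,goto C. Now: state=C, head=0, tape[-3..1]=01110 (head:    ^)
Step 7: in state C at pos 0, read 1 -> (C,1)->write 1,move R,goto A. Now: state=A, head=1, tape[-3..2]=011100 (head:     ^)
Step 8: in state A at pos 1, read 0 -> (A,0)->write 1,move L,goto C. Now: state=C, head=0, tape[-3..2]=011110 (head:    ^)
Step 9: in state C at pos 0, read 1 -> (C,1)->write 1,move R,goto A. Now: state=A, head=1, tape[-3..2]=011110 (head:     ^)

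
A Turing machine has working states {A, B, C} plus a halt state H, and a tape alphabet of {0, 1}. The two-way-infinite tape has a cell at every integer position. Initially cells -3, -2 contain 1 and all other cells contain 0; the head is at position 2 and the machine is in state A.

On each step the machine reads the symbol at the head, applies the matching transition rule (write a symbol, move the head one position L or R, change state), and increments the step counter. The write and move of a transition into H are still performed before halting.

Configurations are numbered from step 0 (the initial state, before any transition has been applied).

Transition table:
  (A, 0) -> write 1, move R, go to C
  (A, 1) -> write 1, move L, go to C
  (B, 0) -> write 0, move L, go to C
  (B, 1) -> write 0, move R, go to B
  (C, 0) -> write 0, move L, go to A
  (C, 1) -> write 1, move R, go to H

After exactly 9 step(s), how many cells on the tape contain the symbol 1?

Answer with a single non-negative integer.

Step 1: in state A at pos 2, read 0 -> (A,0)->write 1,move R,goto C. Now: state=C, head=3, tape[-4..4]=011000100 (head:        ^)
Step 2: in state C at pos 3, read 0 -> (C,0)->write 0,move L,goto A. Now: state=A, head=2, tape[-4..4]=011000100 (head:       ^)
Step 3: in state A at pos 2, read 1 -> (A,1)->write 1,move L,goto C. Now: state=C, head=1, tape[-4..4]=011000100 (head:      ^)
Step 4: in state C at pos 1, read 0 -> (C,0)->write 0,move L,goto A. Now: state=A, head=0, tape[-4..4]=011000100 (head:     ^)
Step 5: in state A at pos 0, read 0 -> (A,0)->write 1,move R,goto C. Now: state=C, head=1, tape[-4..4]=011010100 (head:      ^)
Step 6: in state C at pos 1, read 0 -> (C,0)->write 0,move L,goto A. Now: state=A, head=0, tape[-4..4]=011010100 (head:     ^)
Step 7: in state A at pos 0, read 1 -> (A,1)->write 1,move L,goto C. Now: state=C, head=-1, tape[-4..4]=011010100 (head:    ^)
Step 8: in state C at pos -1, read 0 -> (C,0)->write 0,move L,goto A. Now: state=A, head=-2, tape[-4..4]=011010100 (head:   ^)
Step 9: in state A at pos -2, read 1 -> (A,1)->write 1,move L,goto C. Now: state=C, head=-3, tape[-4..4]=011010100 (head:  ^)
Cells containing 1 after step 9: {-3, -2, 0, 2} -> 4 cell(s)

Answer: 4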